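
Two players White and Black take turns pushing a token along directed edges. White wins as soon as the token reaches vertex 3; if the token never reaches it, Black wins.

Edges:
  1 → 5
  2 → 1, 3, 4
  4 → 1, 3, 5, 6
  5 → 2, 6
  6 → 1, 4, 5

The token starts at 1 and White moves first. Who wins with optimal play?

Track states (vertex, player-to-move).
A0 = {(3,White), (3,Black)}
A1: add {(2,White), (4,White)}.
A2 = A1; e.g. (1,White) stays out. (1,White) never enters ⇒ Black avoids the target.

Black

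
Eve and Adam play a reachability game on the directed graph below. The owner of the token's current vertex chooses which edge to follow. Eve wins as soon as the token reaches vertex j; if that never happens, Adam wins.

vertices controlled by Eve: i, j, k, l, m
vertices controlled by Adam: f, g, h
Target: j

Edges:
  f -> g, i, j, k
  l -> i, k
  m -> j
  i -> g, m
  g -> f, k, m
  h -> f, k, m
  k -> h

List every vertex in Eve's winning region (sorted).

i, j, l, m

A0 = {j}
A1: add {m} — m (Eve) has m→j.
A2: add {i} — i (Eve) has i→m.
A3: add {l} — l (Eve) has l→i.
A4 = A3; e.g. f (Adam) can still go to g. Fixed point.
Eve's winning region = {i, j, l, m}.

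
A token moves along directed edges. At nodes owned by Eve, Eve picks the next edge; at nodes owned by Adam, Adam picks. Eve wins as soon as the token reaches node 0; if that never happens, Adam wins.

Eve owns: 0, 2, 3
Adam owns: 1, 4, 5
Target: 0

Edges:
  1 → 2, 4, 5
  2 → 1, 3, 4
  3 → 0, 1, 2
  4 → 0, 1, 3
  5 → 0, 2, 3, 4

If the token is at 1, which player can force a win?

Adam

A0 = {0}
A1: add {3} — 3 (Eve) has 3→0.
A2: add {2} — 2 (Eve) has 2→3.
A3 = A2; e.g. 1 (Adam) can still go to 4. Fixed point.
1 never enters the attractor, so Adam can avoid the target forever.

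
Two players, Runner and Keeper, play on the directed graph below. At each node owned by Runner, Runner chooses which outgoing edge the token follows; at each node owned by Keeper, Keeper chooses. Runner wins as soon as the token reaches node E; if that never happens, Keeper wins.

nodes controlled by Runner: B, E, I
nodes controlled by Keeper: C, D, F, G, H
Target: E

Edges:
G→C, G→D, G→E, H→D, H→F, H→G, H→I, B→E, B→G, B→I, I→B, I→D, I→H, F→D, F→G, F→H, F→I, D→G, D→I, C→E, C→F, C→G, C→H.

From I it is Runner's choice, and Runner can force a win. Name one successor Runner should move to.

B

A0 = {E}
A1: add {B} — B (Runner) has B→E.
A2: add {I} — I (Runner) has I→B.
A3 = A2; e.g. C (Keeper) can still go to F. Fixed point.
From I, successor B is in the attractor (rank 1); the other successors D, H are not.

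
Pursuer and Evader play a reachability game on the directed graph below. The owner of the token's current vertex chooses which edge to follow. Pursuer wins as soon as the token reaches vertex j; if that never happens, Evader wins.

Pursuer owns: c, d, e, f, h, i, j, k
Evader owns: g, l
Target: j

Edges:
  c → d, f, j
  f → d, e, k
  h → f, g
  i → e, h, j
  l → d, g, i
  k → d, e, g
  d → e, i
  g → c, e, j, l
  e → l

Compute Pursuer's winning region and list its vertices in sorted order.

c, d, f, h, i, j, k

A0 = {j}
A1: add {c, i} — c (Pursuer) has c→j; i (Pursuer) has i→j.
A2: add {d} — d (Pursuer) has d→i.
A3: add {f, k} — f (Pursuer) has f→d; k (Pursuer) has k→d.
A4: add {h} — h (Pursuer) has h→f.
A5 = A4; e.g. e (Pursuer) has no edge into A4. Fixed point.
Pursuer's winning region = {c, d, f, h, i, j, k}.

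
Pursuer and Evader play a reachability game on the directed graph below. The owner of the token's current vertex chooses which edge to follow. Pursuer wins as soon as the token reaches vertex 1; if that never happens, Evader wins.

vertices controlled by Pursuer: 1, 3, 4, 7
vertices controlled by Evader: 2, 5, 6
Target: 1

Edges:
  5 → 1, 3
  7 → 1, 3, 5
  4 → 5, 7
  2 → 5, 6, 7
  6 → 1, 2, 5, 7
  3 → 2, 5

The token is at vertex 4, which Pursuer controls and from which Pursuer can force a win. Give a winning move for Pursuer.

7

A0 = {1}
A1: add {7} — 7 (Pursuer) has 7→1.
A2: add {4} — 4 (Pursuer) has 4→7.
A3 = A2; e.g. 2 (Evader) can still go to 5. Fixed point.
From 4, successor 7 is in the attractor (rank 1); the other successor 5 is not.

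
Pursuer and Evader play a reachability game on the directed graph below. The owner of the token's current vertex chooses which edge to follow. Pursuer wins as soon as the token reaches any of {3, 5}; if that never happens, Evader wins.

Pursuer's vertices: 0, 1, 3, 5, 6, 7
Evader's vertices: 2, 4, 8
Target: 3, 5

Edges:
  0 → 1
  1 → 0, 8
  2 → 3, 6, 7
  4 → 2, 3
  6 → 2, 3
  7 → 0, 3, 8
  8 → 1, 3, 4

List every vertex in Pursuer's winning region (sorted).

A0 = {3, 5}
A1: add {6, 7} — 6 (Pursuer) has 6→3; 7 (Pursuer) has 7→3.
A2: add {2} — 2 (Evader): all of {3, 6, 7} already in.
A3: add {4} — 4 (Evader): all of {2, 3} already in.
A4 = A3; e.g. 0 (Pursuer) has no edge into A3. Fixed point.
Pursuer's winning region = {2, 3, 4, 5, 6, 7}.

2, 3, 4, 5, 6, 7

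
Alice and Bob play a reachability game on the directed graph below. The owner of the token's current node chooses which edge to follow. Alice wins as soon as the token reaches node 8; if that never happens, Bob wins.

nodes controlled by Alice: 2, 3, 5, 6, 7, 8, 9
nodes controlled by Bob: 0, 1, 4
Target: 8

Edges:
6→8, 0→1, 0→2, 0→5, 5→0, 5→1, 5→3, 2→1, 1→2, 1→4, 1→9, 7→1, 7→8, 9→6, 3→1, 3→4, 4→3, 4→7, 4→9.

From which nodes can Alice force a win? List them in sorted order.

A0 = {8}
A1: add {6, 7} — 6 (Alice) has 6→8; 7 (Alice) has 7→8.
A2: add {9} — 9 (Alice) has 9→6.
A3 = A2; e.g. 0 (Bob) can still go to 1. Fixed point.
Alice's winning region = {6, 7, 8, 9}.

6, 7, 8, 9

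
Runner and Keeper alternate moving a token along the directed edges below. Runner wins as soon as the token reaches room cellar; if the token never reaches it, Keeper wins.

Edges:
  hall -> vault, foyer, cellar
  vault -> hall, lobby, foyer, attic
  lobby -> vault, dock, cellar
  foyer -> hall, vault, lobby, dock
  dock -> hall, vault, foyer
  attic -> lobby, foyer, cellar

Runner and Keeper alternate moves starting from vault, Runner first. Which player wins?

Keeper

Track states (vertex, player-to-move).
A0 = {(cellar,Runner), (cellar,Keeper)}
A1: add {(hall,Runner), (lobby,Runner), (attic,Runner)}.
A2 = A1; e.g. (hall,Keeper) stays out. (vault,Runner) never enters ⇒ Keeper avoids the target.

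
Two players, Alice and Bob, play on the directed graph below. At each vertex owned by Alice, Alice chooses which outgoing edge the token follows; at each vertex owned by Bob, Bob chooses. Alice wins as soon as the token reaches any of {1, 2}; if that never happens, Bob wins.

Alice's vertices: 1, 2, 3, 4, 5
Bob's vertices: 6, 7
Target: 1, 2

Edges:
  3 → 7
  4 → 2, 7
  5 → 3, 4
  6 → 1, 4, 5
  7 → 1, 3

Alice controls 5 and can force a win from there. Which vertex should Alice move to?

4

A0 = {1, 2}
A1: add {4} — 4 (Alice) has 4→2.
A2: add {5} — 5 (Alice) has 5→4.
A3: add {6} — 6 (Bob): all of {1, 4, 5} already in.
A4 = A3; e.g. 3 (Alice) has no edge into A3. Fixed point.
From 5, successor 4 is in the attractor (rank 1); the other successor 3 is not.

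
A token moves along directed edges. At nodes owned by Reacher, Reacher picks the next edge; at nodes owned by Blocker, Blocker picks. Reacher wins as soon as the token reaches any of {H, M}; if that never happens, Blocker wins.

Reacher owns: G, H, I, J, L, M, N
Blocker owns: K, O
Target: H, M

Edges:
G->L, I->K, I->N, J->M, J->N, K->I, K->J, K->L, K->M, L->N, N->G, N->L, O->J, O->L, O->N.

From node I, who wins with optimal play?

A0 = {H, M}
A1: add {J} — J (Reacher) has J→M.
A2 = A1; e.g. G (Reacher) has no edge into A1. Fixed point.
I never enters the attractor, so Blocker can avoid the target forever.

Blocker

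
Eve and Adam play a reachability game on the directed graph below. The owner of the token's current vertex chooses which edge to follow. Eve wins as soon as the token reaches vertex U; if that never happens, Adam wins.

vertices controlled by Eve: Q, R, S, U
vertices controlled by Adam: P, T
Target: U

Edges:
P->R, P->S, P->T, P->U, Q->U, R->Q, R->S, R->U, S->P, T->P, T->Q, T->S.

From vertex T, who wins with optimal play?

Adam

A0 = {U}
A1: add {Q, R} — Q (Eve) has Q→U; R (Eve) has R→U.
A2 = A1; e.g. P (Adam) can still go to S. Fixed point.
T never enters the attractor, so Adam can avoid the target forever.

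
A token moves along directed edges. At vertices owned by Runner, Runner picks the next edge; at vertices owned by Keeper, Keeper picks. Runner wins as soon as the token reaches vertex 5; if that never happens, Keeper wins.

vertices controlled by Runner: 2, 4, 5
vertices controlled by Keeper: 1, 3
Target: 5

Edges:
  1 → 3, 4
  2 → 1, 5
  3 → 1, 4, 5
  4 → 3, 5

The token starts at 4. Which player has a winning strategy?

Runner

A0 = {5}
A1: add {2, 4} — 2 (Runner) has 2→5; 4 (Runner) has 4→5.
A2 = A1; e.g. 1 (Keeper) can still go to 3. Fixed point.
4 ∈ A1, so Runner can force the target.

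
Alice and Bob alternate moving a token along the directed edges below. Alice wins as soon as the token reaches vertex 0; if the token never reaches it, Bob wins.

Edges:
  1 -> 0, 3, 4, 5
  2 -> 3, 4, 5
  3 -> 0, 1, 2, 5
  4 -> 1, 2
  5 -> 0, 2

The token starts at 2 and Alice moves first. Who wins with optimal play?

Track states (vertex, player-to-move).
A0 = {(0,Alice), (0,Bob)}
A1: add {(1,Alice), (3,Alice), (5,Alice)}.
A2 = A1; e.g. (1,Bob) stays out. (2,Alice) never enters ⇒ Bob avoids the target.

Bob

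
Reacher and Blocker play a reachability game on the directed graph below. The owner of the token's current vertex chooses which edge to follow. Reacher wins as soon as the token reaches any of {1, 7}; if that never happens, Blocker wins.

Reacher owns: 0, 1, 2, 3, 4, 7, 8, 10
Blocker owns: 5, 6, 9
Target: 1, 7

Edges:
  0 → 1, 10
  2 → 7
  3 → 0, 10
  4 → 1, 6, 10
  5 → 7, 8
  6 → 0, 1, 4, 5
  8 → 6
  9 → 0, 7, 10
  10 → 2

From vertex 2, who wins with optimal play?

A0 = {1, 7}
A1: add {0, 2, 4} — 0 (Reacher) has 0→1; 2 (Reacher) has 2→7; 4 (Reacher) has 4→1.
2 ∈ A1, so Reacher can force the target.

Reacher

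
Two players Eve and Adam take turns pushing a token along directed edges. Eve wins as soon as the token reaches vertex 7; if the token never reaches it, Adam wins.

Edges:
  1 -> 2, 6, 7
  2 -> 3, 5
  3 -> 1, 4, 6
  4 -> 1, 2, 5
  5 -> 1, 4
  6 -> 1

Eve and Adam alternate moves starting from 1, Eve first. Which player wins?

Eve

Track states (vertex, player-to-move).
A0 = {(7,Eve), (7,Adam)}
A1: add {(1,Eve)}.
(1,Eve) ∈ A1 ⇒ Eve forces the target.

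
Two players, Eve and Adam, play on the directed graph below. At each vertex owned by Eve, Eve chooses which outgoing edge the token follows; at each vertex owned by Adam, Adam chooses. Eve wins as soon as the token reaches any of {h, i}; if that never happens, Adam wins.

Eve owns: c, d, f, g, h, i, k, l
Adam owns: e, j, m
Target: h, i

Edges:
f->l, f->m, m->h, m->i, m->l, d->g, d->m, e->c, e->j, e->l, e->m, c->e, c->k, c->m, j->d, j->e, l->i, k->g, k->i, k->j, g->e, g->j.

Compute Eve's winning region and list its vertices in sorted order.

c, d, f, h, i, k, l, m

A0 = {h, i}
A1: add {k, l} — k (Eve) has k→i; l (Eve) has l→i.
A2: add {c, f, m} — c (Eve) has c→k; f (Eve) has f→l; m (Adam): all of {h, i, l} already in.
A3: add {d} — d (Eve) has d→m.
A4 = A3; e.g. e (Adam) can still go to j. Fixed point.
Eve's winning region = {c, d, f, h, i, k, l, m}.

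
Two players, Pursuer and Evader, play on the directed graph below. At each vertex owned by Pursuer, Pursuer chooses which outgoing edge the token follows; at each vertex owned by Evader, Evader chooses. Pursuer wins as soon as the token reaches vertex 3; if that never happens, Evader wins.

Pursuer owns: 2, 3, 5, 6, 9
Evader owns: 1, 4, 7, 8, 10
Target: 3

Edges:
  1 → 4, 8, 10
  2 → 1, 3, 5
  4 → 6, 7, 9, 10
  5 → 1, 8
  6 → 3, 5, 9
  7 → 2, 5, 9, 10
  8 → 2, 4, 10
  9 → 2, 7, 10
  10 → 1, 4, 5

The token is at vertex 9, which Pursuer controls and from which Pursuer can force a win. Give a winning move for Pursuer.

A0 = {3}
A1: add {2, 6} — 2 (Pursuer) has 2→3; 6 (Pursuer) has 6→3.
A2: add {9} — 9 (Pursuer) has 9→2.
A3 = A2; e.g. 1 (Evader) can still go to 4. Fixed point.
From 9, successor 2 is in the attractor (rank 1); the other successors 7, 10 are not.

2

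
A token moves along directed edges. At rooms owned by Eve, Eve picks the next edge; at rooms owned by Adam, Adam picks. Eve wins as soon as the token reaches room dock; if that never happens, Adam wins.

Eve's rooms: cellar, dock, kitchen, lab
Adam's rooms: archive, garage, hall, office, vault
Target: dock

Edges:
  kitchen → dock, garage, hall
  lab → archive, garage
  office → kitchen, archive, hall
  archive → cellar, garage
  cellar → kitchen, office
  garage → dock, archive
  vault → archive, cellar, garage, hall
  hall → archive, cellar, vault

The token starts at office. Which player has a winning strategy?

A0 = {dock}
A1: add {kitchen} — kitchen (Eve) has kitchen→dock.
A2: add {cellar} — cellar (Eve) has cellar→kitchen.
A3 = A2; e.g. lab (Eve) has no edge into A2. Fixed point.
office never enters the attractor, so Adam can avoid the target forever.

Adam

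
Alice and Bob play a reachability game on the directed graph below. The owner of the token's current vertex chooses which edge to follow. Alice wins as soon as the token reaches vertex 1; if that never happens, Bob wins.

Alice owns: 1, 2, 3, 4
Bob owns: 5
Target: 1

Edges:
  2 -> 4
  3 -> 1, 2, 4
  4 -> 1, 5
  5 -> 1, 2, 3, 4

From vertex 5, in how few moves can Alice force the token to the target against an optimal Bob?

3

A0 = {1}
A1: add {3, 4} — 3 (Alice) has 3→1; 4 (Alice) has 4→1.
A2: add {2} — 2 (Alice) has 2→4.
A3: add {5} — 5 (Bob): all of {1, 2, 3, 4} already in.
A3 = all vertices. Fixed point.
5 enters the attractor at level 3, so Alice can force the target in 3 moves from there.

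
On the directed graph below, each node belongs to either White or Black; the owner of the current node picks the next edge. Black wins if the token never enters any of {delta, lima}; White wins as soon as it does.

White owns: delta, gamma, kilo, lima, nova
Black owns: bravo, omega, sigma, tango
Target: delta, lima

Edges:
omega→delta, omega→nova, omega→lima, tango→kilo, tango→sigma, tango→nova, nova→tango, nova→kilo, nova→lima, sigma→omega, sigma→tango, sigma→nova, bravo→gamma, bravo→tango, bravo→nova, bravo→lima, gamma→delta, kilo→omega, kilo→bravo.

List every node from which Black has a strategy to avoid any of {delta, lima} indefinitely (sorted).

A0 = {delta, lima}
A1: add {gamma, nova} — gamma (White) has gamma→delta; nova (White) has nova→lima.
A2: add {omega} — omega (Black): all of {delta, nova, lima} already in.
A3: add {kilo} — kilo (White) has kilo→omega.
A4 = A3; e.g. bravo (Black) can still go to tango. Fixed point.
White's attractor = {delta, gamma, kilo, lima, nova, omega}; Black avoids the target exactly from the complement.

bravo, sigma, tango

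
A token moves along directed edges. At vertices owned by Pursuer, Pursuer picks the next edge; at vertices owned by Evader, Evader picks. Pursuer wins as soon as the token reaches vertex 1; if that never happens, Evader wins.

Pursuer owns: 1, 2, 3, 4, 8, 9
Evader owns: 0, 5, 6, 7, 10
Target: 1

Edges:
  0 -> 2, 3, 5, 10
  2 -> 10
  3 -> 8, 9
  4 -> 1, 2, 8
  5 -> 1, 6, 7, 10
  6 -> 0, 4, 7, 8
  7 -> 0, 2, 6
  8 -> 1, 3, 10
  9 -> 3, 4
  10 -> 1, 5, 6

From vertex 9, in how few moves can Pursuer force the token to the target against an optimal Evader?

A0 = {1}
A1: add {4, 8} — 4 (Pursuer) has 4→1; 8 (Pursuer) has 8→1.
A2: add {3, 9} — 3 (Pursuer) has 3→8; 9 (Pursuer) has 9→4.
A3 = A2; e.g. 0 (Evader) can still go to 2. Fixed point.
9 enters the attractor at level 2, so Pursuer can force the target in 2 moves from there.

2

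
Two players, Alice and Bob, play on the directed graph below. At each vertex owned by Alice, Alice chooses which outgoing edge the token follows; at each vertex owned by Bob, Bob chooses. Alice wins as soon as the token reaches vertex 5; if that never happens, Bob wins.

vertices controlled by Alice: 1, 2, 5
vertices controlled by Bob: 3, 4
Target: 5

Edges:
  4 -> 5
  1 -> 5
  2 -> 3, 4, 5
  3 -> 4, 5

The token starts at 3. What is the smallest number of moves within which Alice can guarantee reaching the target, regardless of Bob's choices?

2

A0 = {5}
A1: add {1, 2, 4} — 1 (Alice) has 1→5; 2 (Alice) has 2→5; 4 (Bob): all of {5} already in.
A2: add {3} — 3 (Bob): all of {4, 5} already in.
A2 = all vertices. Fixed point.
3 enters the attractor at level 2, so Alice can force the target in 2 moves from there.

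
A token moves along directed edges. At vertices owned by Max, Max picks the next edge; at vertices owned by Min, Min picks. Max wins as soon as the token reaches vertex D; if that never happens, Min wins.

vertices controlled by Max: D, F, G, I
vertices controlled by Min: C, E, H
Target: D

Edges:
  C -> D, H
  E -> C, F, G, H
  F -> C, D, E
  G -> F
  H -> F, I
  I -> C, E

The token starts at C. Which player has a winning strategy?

Min

A0 = {D}
A1: add {F} — F (Max) has F→D.
A2: add {G} — G (Max) has G→F.
A3 = A2; e.g. C (Min) can still go to H. Fixed point.
C never enters the attractor, so Min can avoid the target forever.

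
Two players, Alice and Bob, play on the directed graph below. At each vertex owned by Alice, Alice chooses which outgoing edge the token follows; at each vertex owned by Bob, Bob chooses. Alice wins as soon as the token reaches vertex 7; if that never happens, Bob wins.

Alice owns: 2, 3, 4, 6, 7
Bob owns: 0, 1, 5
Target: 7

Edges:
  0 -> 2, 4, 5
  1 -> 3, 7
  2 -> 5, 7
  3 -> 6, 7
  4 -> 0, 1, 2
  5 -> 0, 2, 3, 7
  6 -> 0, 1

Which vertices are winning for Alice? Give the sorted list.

A0 = {7}
A1: add {2, 3} — 2 (Alice) has 2→7; 3 (Alice) has 3→7.
A2: add {1, 4} — 1 (Bob): all of {3, 7} already in; 4 (Alice) has 4→2.
A3: add {6} — 6 (Alice) has 6→1.
A4 = A3; e.g. 0 (Bob) can still go to 5. Fixed point.
Alice's winning region = {1, 2, 3, 4, 6, 7}.

1, 2, 3, 4, 6, 7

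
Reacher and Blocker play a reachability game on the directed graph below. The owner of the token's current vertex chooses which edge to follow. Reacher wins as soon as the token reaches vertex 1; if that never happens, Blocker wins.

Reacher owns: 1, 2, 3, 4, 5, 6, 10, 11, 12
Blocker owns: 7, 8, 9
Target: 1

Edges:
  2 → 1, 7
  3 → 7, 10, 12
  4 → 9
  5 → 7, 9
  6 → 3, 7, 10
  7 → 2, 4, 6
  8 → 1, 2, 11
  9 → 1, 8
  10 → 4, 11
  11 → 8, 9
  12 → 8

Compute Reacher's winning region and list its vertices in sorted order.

1, 2

A0 = {1}
A1: add {2} — 2 (Reacher) has 2→1.
A2 = A1; e.g. 3 (Reacher) has no edge into A1. Fixed point.
Reacher's winning region = {1, 2}.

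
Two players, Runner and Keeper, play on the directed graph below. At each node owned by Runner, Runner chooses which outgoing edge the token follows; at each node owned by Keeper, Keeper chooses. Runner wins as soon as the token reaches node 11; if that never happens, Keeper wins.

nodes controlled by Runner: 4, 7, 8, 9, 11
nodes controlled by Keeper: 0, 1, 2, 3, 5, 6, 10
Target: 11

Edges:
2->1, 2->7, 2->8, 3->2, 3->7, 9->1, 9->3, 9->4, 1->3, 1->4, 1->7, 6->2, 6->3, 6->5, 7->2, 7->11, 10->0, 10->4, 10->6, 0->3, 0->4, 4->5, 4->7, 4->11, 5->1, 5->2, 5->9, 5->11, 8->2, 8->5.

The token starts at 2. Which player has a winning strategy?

Keeper

A0 = {11}
A1: add {4, 7} — 4 (Runner) has 4→11; 7 (Runner) has 7→11.
A2: add {9} — 9 (Runner) has 9→4.
A3 = A2; e.g. 0 (Keeper) can still go to 3. Fixed point.
2 never enters the attractor, so Keeper can avoid the target forever.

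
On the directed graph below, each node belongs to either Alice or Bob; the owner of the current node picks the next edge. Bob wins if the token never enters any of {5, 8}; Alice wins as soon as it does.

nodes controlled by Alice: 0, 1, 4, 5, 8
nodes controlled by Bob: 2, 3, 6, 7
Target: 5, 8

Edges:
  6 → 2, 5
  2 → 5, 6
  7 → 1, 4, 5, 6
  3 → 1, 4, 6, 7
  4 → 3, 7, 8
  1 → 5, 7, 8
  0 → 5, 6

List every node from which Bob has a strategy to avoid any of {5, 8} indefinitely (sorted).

A0 = {5, 8}
A1: add {0, 1, 4} — 0 (Alice) has 0→5; 1 (Alice) has 1→5; 4 (Alice) has 4→8.
A2 = A1; e.g. 2 (Bob) can still go to 6. Fixed point.
Alice's attractor = {0, 1, 4, 5, 8}; Bob avoids the target exactly from the complement.

2, 3, 6, 7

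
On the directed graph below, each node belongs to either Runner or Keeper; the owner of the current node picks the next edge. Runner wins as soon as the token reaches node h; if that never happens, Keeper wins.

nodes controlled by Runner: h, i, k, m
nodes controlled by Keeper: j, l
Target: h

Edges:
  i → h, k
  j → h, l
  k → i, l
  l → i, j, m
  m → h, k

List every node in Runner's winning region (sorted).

A0 = {h}
A1: add {i, m} — i (Runner) has i→h; m (Runner) has m→h.
A2: add {k} — k (Runner) has k→i.
A3 = A2; e.g. j (Keeper) can still go to l. Fixed point.
Runner's winning region = {h, i, k, m}.

h, i, k, m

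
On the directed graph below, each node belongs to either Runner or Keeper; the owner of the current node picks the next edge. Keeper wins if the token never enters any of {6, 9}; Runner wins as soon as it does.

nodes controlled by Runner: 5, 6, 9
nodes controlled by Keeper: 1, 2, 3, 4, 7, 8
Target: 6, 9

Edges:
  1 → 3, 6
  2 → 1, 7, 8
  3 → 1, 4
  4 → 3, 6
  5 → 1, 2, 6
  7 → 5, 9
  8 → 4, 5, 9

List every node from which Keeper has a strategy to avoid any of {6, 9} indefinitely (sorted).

A0 = {6, 9}
A1: add {5} — 5 (Runner) has 5→6.
A2: add {7} — 7 (Keeper): all of {5, 9} already in.
A3 = A2; e.g. 1 (Keeper) can still go to 3. Fixed point.
Runner's attractor = {5, 6, 7, 9}; Keeper avoids the target exactly from the complement.

1, 2, 3, 4, 8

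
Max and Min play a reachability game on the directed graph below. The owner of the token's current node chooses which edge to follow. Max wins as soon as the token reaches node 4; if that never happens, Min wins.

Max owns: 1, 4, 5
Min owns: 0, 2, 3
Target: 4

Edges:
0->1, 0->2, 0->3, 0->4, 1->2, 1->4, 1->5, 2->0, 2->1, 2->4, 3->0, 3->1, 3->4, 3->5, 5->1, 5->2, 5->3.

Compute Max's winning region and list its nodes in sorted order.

A0 = {4}
A1: add {1} — 1 (Max) has 1→4.
A2: add {5} — 5 (Max) has 5→1.
A3 = A2; e.g. 0 (Min) can still go to 2. Fixed point.
Max's winning region = {1, 4, 5}.

1, 4, 5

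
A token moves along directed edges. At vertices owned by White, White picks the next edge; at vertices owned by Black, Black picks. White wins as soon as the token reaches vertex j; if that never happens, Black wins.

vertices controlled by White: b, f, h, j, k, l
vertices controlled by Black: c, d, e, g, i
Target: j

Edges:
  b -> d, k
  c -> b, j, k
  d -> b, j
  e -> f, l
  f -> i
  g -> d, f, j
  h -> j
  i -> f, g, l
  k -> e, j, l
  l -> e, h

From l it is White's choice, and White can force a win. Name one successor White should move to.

A0 = {j}
A1: add {h, k} — h (White) has h→j; k (White) has k→j.
A2: add {b, l} — b (White) has b→k; l (White) has l→h.
A3: add {c, d} — c (Black): all of {b, j, k} already in; d (Black): all of {b, j} already in.
A4 = A3; e.g. e (Black) can still go to f. Fixed point.
From l, successor h is in the attractor (rank 1); the other successor e is not.

h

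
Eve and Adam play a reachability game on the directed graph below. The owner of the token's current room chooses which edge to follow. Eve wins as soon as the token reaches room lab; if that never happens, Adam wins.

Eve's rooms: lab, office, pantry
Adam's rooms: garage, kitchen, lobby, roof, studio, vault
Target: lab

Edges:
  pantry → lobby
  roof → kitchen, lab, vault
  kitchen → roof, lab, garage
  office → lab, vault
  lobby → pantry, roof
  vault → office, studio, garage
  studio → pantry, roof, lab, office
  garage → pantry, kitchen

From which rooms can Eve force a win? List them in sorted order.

lab, office

A0 = {lab}
A1: add {office} — office (Eve) has office→lab.
A2 = A1; e.g. pantry (Eve) has no edge into A1. Fixed point.
Eve's winning region = {lab, office}.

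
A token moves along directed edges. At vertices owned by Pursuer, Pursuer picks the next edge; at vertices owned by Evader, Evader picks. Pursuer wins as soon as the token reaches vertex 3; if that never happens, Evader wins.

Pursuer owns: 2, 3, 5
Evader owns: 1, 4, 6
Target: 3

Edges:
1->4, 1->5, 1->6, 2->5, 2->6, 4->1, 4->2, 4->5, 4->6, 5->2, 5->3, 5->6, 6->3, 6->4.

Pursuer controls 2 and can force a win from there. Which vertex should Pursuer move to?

A0 = {3}
A1: add {5} — 5 (Pursuer) has 5→3.
A2: add {2} — 2 (Pursuer) has 2→5.
A3 = A2; e.g. 1 (Evader) can still go to 4. Fixed point.
From 2, successor 5 is in the attractor (rank 1); the other successor 6 is not.

5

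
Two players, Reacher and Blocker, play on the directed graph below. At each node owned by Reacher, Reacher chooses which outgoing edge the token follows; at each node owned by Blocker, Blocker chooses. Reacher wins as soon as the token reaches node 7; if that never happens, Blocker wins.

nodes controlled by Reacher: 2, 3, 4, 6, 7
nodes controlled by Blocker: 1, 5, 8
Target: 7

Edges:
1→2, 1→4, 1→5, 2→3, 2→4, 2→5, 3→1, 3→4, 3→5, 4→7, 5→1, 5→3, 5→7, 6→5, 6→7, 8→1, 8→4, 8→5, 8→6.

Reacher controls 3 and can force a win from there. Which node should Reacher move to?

4

A0 = {7}
A1: add {4, 6} — 4 (Reacher) has 4→7; 6 (Reacher) has 6→7.
A2: add {2, 3} — 2 (Reacher) has 2→4; 3 (Reacher) has 3→4.
A3 = A2; e.g. 1 (Blocker) can still go to 5. Fixed point.
From 3, successor 4 is in the attractor (rank 1); the other successors 1, 5 are not.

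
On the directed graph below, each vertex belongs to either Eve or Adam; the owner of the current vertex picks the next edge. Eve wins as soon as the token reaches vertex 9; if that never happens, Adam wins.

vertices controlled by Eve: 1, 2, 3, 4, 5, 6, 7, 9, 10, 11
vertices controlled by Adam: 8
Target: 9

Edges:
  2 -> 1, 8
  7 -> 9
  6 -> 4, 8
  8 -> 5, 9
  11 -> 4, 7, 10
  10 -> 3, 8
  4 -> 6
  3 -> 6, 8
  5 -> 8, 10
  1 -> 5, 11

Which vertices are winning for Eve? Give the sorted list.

A0 = {9}
A1: add {7} — 7 (Eve) has 7→9.
A2: add {11} — 11 (Eve) has 11→7.
A3: add {1} — 1 (Eve) has 1→11.
A4: add {2} — 2 (Eve) has 2→1.
A5 = A4; e.g. 3 (Eve) has no edge into A4. Fixed point.
Eve's winning region = {1, 2, 7, 9, 11}.

1, 2, 7, 9, 11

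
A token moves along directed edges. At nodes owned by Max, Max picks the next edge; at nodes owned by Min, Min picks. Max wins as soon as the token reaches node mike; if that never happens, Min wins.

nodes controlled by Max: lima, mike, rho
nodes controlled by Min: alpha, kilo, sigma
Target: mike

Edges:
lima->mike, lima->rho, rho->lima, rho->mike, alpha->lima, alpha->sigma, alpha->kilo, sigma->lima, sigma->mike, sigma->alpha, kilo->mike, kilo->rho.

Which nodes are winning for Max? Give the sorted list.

A0 = {mike}
A1: add {lima, rho} — lima (Max) has lima→mike; rho (Max) has rho→mike.
A2: add {kilo} — kilo (Min): all of {mike, rho} already in.
A3 = A2; e.g. alpha (Min) can still go to sigma. Fixed point.
Max's winning region = {kilo, lima, mike, rho}.

kilo, lima, mike, rho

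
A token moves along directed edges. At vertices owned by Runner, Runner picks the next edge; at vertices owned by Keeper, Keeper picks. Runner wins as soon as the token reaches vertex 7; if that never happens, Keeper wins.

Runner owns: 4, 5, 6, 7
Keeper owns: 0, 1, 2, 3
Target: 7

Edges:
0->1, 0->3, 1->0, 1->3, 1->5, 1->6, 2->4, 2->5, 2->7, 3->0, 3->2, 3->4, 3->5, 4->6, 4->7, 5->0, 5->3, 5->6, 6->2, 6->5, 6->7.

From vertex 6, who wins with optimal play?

A0 = {7}
A1: add {4, 6} — 4 (Runner) has 4→7; 6 (Runner) has 6→7.
6 ∈ A1, so Runner can force the target.

Runner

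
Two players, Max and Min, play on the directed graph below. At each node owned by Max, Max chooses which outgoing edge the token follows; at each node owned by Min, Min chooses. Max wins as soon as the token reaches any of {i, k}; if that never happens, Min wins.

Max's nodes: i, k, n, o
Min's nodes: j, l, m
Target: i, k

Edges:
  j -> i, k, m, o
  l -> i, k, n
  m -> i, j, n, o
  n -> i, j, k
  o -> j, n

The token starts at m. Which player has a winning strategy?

A0 = {i, k}
A1: add {n} — n (Max) has n→i.
A2: add {l, o} — l (Min): all of {i, k, n} already in; o (Max) has o→n.
A3 = A2; e.g. j (Min) can still go to m. Fixed point.
m never enters the attractor, so Min can avoid the target forever.

Min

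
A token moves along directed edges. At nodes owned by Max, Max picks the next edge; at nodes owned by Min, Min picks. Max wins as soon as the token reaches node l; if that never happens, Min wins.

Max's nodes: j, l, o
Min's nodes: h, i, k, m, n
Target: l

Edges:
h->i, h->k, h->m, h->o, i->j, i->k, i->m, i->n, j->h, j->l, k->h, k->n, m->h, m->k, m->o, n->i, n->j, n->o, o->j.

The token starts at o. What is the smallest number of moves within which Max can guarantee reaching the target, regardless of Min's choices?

A0 = {l}
A1: add {j} — j (Max) has j→l.
A2: add {o} — o (Max) has o→j.
A3 = A2; e.g. h (Min) can still go to i. Fixed point.
o enters the attractor at level 2, so Max can force the target in 2 moves from there.

2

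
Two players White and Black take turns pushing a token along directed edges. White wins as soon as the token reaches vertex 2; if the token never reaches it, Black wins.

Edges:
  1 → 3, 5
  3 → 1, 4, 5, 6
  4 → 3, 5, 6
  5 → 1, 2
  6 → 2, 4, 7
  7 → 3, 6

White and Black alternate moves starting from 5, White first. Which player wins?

White

Track states (vertex, player-to-move).
A0 = {(2,White), (2,Black)}
A1: add {(5,White), (6,White)}.
(5,White) ∈ A1 ⇒ White forces the target.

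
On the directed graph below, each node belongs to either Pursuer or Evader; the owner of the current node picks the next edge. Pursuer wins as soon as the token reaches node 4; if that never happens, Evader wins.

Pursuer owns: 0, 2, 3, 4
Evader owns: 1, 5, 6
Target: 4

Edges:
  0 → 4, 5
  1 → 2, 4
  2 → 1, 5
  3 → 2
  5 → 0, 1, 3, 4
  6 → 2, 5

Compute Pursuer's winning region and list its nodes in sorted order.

A0 = {4}
A1: add {0} — 0 (Pursuer) has 0→4.
A2 = A1; e.g. 1 (Evader) can still go to 2. Fixed point.
Pursuer's winning region = {0, 4}.

0, 4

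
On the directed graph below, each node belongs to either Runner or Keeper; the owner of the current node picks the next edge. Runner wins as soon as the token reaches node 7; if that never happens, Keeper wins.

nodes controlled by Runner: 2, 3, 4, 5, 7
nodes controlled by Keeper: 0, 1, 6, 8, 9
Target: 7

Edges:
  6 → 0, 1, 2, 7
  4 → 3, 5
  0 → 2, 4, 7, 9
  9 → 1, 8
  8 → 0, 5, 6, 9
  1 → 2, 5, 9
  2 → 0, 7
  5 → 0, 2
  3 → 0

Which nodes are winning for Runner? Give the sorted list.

A0 = {7}
A1: add {2} — 2 (Runner) has 2→7.
A2: add {5} — 5 (Runner) has 5→2.
A3: add {4} — 4 (Runner) has 4→5.
A4 = A3; e.g. 0 (Keeper) can still go to 9. Fixed point.
Runner's winning region = {2, 4, 5, 7}.

2, 4, 5, 7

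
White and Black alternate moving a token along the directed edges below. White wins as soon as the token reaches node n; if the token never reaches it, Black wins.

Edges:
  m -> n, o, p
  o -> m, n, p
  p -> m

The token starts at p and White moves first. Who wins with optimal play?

Track states (vertex, player-to-move).
A0 = {(n,White), (n,Black)}
A1: add {(m,White), (o,White)}.
A2: add {(p,Black)}.
A3 = A2; e.g. (m,Black) stays out. (p,White) never enters ⇒ Black avoids the target.

Black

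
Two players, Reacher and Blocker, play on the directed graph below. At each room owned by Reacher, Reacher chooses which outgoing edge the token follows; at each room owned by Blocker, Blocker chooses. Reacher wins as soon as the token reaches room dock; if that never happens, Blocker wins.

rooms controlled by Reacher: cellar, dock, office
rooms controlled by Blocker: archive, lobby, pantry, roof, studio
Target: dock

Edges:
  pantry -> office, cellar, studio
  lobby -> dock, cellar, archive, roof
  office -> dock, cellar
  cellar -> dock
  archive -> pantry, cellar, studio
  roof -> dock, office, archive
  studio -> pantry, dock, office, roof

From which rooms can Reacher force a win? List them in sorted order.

cellar, dock, office

A0 = {dock}
A1: add {cellar, office} — office (Reacher) has office→dock; cellar (Reacher) has cellar→dock.
A2 = A1; e.g. pantry (Blocker) can still go to studio. Fixed point.
Reacher's winning region = {cellar, dock, office}.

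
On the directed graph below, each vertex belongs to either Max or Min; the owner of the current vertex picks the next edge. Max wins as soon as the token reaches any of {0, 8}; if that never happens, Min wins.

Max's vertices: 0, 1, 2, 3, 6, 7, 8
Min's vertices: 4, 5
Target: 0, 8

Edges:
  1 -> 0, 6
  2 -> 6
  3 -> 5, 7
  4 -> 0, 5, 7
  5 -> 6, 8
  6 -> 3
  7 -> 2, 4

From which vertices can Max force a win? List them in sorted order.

0, 1, 8

A0 = {0, 8}
A1: add {1} — 1 (Max) has 1→0.
A2 = A1; e.g. 2 (Max) has no edge into A1. Fixed point.
Max's winning region = {0, 1, 8}.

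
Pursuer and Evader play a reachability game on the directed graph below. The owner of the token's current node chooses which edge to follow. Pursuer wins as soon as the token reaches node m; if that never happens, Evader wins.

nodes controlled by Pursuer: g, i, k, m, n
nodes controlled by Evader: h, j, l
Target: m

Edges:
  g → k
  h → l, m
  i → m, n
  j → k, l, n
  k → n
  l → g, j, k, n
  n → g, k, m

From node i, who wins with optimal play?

Pursuer

A0 = {m}
A1: add {i, n} — i (Pursuer) has i→m; n (Pursuer) has n→m.
i ∈ A1, so Pursuer can force the target.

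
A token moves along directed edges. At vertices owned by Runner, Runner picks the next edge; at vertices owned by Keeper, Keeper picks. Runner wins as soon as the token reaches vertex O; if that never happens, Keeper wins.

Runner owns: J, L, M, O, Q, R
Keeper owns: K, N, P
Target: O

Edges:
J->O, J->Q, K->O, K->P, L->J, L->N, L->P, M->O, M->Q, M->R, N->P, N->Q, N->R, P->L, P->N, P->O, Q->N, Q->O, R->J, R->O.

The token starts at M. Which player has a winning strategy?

A0 = {O}
A1: add {J, M, Q, R} — J (Runner) has J→O; M (Runner) has M→O; Q (Runner) has Q→O; R (Runner) has R→O.
M ∈ A1, so Runner can force the target.

Runner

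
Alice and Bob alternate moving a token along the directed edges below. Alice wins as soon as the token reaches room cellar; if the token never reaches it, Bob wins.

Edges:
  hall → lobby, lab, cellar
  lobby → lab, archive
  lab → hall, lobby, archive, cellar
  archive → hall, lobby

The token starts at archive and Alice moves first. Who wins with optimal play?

Track states (vertex, player-to-move).
A0 = {(cellar,Alice), (cellar,Bob)}
A1: add {(hall,Alice), (lab,Alice)}.
A2 = A1; e.g. (hall,Bob) stays out. (archive,Alice) never enters ⇒ Bob avoids the target.

Bob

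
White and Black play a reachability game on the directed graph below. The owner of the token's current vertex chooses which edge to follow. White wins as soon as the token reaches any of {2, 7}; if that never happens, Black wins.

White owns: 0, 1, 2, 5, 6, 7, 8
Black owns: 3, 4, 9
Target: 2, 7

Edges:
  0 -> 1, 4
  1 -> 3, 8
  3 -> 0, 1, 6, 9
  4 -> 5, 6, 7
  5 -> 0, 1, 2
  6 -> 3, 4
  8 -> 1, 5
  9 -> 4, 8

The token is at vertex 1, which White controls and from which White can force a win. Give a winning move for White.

A0 = {2, 7}
A1: add {5} — 5 (White) has 5→2.
A2: add {8} — 8 (White) has 8→5.
A3: add {1} — 1 (White) has 1→8.
A4: add {0} — 0 (White) has 0→1.
A5 = A4; e.g. 3 (Black) can still go to 6. Fixed point.
From 1, successor 8 is in the attractor (rank 2); the other successor 3 is not.

8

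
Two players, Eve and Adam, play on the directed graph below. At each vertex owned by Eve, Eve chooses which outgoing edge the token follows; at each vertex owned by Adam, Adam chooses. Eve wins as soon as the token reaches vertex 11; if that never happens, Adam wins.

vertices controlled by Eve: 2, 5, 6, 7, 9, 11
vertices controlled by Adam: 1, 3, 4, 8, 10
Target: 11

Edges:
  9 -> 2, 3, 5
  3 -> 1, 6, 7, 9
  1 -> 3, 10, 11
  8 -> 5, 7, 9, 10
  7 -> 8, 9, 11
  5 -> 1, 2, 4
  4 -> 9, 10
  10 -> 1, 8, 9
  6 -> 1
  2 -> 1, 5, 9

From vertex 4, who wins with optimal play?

A0 = {11}
A1: add {7} — 7 (Eve) has 7→11.
A2 = A1; e.g. 1 (Adam) can still go to 3. Fixed point.
4 never enters the attractor, so Adam can avoid the target forever.

Adam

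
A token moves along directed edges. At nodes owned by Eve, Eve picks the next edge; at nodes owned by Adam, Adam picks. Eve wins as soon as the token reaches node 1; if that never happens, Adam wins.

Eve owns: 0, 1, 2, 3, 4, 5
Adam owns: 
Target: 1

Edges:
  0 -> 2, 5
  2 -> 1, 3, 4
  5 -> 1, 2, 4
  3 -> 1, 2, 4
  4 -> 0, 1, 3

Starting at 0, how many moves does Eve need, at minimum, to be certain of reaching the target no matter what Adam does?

A0 = {1}
A1: add {2, 3, 4, 5} — 2 (Eve) has 2→1; 3 (Eve) has 3→1; 4 (Eve) has 4→1; 5 (Eve) has 5→1.
A2: add {0} — 0 (Eve) has 0→2.
A2 = all vertices. Fixed point.
0 enters the attractor at level 2, so Eve can force the target in 2 moves from there.

2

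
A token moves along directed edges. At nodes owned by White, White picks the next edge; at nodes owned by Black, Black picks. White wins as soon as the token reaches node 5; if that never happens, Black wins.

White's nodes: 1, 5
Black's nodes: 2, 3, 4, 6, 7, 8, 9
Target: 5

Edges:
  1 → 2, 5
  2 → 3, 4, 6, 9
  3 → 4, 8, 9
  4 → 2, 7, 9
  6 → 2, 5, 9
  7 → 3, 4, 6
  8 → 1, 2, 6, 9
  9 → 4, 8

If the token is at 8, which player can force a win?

A0 = {5}
A1: add {1} — 1 (White) has 1→5.
A2 = A1; e.g. 2 (Black) can still go to 3. Fixed point.
8 never enters the attractor, so Black can avoid the target forever.

Black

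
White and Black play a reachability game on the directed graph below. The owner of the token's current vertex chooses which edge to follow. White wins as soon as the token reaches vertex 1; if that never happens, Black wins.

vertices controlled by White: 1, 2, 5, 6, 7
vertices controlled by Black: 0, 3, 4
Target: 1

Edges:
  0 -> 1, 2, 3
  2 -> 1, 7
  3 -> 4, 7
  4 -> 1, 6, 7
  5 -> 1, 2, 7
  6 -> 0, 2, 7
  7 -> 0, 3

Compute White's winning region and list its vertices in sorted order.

1, 2, 5, 6

A0 = {1}
A1: add {2, 5} — 2 (White) has 2→1; 5 (White) has 5→1.
A2: add {6} — 6 (White) has 6→2.
A3 = A2; e.g. 0 (Black) can still go to 3. Fixed point.
White's winning region = {1, 2, 5, 6}.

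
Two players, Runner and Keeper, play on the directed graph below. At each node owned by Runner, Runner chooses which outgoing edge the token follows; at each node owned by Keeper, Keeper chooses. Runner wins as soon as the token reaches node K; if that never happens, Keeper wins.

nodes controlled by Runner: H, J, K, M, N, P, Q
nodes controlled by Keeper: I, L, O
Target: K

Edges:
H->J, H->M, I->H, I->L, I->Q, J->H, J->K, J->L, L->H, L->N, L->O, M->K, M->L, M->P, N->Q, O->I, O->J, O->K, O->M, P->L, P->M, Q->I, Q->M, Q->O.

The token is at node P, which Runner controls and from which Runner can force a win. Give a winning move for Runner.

A0 = {K}
A1: add {J, M} — J (Runner) has J→K; M (Runner) has M→K.
A2: add {H, P, Q} — H (Runner) has H→J; P (Runner) has P→M; Q (Runner) has Q→M.
A3: add {N} — N (Runner) has N→Q.
A4 = A3; e.g. I (Keeper) can still go to L. Fixed point.
From P, successor M is in the attractor (rank 1); the other successor L is not.

M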